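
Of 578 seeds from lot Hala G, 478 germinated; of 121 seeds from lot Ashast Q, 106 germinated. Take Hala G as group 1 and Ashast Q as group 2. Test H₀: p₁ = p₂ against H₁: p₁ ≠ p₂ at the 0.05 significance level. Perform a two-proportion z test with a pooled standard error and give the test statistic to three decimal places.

z = -1.323

p̂₁ = 478/578 = 0.82699, p̂₂ = 106/121 = 0.87603.
Pooled p̂ = (478+106)/(578+121) = 584/699 = 0.83548.
SE = √(0.137454 × 0.00999457) = 0.03706.
z = (0.82699 − 0.87603)/0.03706 = -0.04904/0.03706 = -1.323.
Two-sided p-value ≈ 2·Φ(−1.323) = 0.1858. With α = 0.05, fail to reject H₀.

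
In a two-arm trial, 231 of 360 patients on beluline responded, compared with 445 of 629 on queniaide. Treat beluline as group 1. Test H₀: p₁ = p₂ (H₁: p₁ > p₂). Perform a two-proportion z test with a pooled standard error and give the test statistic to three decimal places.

p̂₁ = 231/360 ≈ 0.64167, p̂₂ = 445/629 ≈ 0.70747.
Pooled p̂ = (231+445)/(360+629) = 676/989 = 0.68352.
SE = √(0.216321 × 0.0043676) = 0.03074.
z = (0.64167 − 0.70747)/0.03074 = -0.06580/0.03074 = -2.141.

z = -2.141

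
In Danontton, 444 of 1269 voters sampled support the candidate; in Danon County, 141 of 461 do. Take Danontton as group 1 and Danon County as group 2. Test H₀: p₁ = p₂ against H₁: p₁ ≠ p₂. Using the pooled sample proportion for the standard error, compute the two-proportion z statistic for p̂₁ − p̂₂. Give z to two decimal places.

z = 1.71

p̂₁ = 444/1269 ≈ 0.3499, p̂₂ = 141/461 ≈ 0.3059.
Pooled p̂ = (444+141)/(1269+461) = 585/1730 = 0.3382.
SE = √(p̂(1−p̂)(1/n₁+1/n₂)) = √(0.3382·0.6618·0.00295722) = √(0.00066184) = 0.0257.
z = (0.3499 − 0.3059)/0.0257 = 0.0440/0.0257 = 1.71.
p-value = 2·P(Z > 1.711) ≈ 0.0870.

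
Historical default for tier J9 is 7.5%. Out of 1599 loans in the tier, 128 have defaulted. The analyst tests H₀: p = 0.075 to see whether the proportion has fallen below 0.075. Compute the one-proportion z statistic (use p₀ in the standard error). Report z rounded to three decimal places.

z = 0.767

p̂ = 128/1599 ≈ 0.080050.
Under H₀, SE = √(0.075·0.925/1599) = √(4.33865e-05) = 0.006587.
z = (0.080050 − 0.075)/0.006587 = 0.005050/0.006587 = 0.767.
p-value = P(Z < 0.767) ≈ 0.7784.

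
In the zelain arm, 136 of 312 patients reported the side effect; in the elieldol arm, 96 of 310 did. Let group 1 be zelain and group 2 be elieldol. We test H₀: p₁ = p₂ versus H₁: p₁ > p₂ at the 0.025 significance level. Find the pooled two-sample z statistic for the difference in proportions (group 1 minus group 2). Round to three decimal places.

p̂₁ = 136/312 = 0.43590, p̂₂ = 96/310 = 0.30968.
Pooled p̂ = (136+96)/(312+310) = 232/622 = 0.37299.
SE = √(0.233869 × 0.00643093) = 0.03878.
z = (0.43590 − 0.30968)/0.03878 = 0.12622/0.03878 = 3.255.
p-value = P(Z > 3.255) ≈ 0.0006, so at α = 0.025 we reject H₀.

z = 3.255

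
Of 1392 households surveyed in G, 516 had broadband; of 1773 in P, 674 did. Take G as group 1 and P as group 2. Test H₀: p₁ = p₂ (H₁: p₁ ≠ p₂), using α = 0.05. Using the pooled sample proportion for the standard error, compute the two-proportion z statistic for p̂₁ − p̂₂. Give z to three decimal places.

p̂₁ = 516/1392 = 0.37069, p̂₂ = 674/1773 = 0.38015.
Pooled p̂ = (516+674)/(1392+1773) = 1190/3165 = 0.37599.
SE = √(p̂(1−p̂)(1/n₁+1/n₂)) = √(0.37599·0.62401·0.00128241) = √(0.000300879) = 0.01735.
z = (0.37069 − 0.38015)/0.01735 = -0.00946/0.01735 = -0.545.
Two-sided p-value ≈ 2·Φ(−0.545) = 0.5856, so at α = 0.05 we fail to reject H₀.

z = -0.545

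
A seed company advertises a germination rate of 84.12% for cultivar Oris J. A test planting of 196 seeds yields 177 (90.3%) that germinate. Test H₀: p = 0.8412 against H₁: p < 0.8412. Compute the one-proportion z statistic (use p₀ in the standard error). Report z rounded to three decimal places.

p̂ = 177/196 ≈ 0.903061.
Under H₀, SE = √(0.8412·0.1588/196) = √(0.000681544) = 0.026106.
z = (0.903061 − 0.8412)/0.026106 = 0.061861/0.026106 = 2.370.
p-value = P(Z < 2.370) ≈ 0.9911.

z = 2.370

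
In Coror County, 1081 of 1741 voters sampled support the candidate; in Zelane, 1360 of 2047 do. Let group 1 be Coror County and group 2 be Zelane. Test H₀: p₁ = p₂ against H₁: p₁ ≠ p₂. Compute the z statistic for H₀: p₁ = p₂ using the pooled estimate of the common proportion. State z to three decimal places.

p̂₁ = 1081/1741 ≈ 0.620908, p̂₂ = 1360/2047 ≈ 0.664387.
Pooled p̂ = (1081+1360)/(1741+2047) = 2441/3788 = 0.644403.
SE = √(0.229148 × 0.0010629) = 0.015606.
z = (0.620908 − 0.664387)/0.015606 = -0.043479/0.015606 = -2.786.

z = -2.786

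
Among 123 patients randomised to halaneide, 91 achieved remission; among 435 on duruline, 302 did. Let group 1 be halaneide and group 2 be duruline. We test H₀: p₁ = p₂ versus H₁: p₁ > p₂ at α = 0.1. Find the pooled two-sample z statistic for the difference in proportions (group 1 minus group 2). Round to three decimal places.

p̂₁ = 91/123 = 0.73984, p̂₂ = 302/435 = 0.69425.
Pooled p̂ = (91+302)/(123+435) = 393/558 = 0.70430.
SE = √(p̂(1−p̂)(1/n₁+1/n₂)) = √(0.70430·0.29570·0.0104289) = √(0.00217194) = 0.04660.
z = (0.73984 − 0.69425)/0.04660 = 0.04559/0.04660 = 0.978.
p-value = P(Z > 0.978) ≈ 0.1640; since p > α = 0.1, fail to reject H₀.

z = 0.978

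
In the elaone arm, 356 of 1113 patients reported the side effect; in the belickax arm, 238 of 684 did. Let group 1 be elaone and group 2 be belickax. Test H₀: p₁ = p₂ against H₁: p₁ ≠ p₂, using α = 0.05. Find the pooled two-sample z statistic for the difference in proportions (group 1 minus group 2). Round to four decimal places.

z = -1.2294

p̂₁ = 356/1113 = 0.319856, p̂₂ = 238/684 = 0.347953.
Pooled p̂ = (356+238)/(1113+684) = 594/1797 = 0.330551.
SE = √(p̂(1−p̂)(1/n₁+1/n₂)) = √(0.330551·0.669449·0.00236046) = √(0.000522339) = 0.022855.
z = (0.319856 − 0.347953)/0.022855 = -0.028097/0.022855 = -1.2294.
p-value = 2·P(Z > 1.229) ≈ 0.2189. With α = 0.05, fail to reject H₀.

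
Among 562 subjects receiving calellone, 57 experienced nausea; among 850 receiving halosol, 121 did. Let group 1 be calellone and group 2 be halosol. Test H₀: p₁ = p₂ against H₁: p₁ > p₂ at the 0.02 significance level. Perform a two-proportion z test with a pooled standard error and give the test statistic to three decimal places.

z = -2.268

p̂₁ = 57/562 = 0.10142, p̂₂ = 121/850 = 0.14235.
Pooled p̂ = (57+121)/(562+850) = 178/1412 = 0.12606.
SE = √(0.110171 × 0.00295583) = 0.01805.
z = (0.10142 − 0.14235)/0.01805 = -0.04093/0.01805 = -2.268.
p-value = P(Z > -2.268) ≈ 0.9883. With α = 0.02, fail to reject H₀.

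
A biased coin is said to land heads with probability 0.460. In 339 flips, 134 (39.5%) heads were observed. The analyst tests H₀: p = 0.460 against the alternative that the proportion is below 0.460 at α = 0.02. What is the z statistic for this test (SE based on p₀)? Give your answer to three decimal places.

z = -2.391

p̂ = 134/339 = 0.39528.
SE = √(p₀(1−p₀)/n) = √(0.2484/339) = 0.02707.
z = (0.39528 − 0.46)/0.02707 = -0.06472/0.02707 = -2.391.
p-value = P(Z < -2.391) ≈ 0.0084, so at α = 0.02 we reject H₀.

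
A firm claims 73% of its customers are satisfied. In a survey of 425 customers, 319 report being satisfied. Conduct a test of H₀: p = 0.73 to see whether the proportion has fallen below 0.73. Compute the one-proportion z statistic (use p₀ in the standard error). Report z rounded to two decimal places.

p̂ = 319/425 ≈ 0.7506.
SE = √(p₀(1−p₀)/n) = √(0.1971/425) = 0.0215.
z = (0.7506 − 0.73)/0.0215 = 0.0206/0.0215 = 0.96.

z = 0.96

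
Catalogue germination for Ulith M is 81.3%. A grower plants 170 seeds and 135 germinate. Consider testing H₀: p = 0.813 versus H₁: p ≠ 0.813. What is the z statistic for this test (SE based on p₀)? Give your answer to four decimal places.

z = -0.6314

p̂ = 135/170 = 0.794118.
Standard error under H₀: √(0.813×0.187/170) = 0.029905.
z = (0.794118 − 0.813)/0.029905 = -0.018882/0.029905 = -0.6314.
Two-sided p-value ≈ 2·Φ(−0.631) = 0.5278.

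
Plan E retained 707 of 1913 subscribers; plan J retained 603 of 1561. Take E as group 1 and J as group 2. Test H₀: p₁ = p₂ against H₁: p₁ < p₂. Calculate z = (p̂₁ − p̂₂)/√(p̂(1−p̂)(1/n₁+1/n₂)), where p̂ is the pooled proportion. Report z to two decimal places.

p̂₁ = 707/1913 ≈ 0.3696, p̂₂ = 603/1561 ≈ 0.3863.
Pooled p̂ = (707+603)/(1913+1561) = 1310/3474 = 0.3771.
SE = √(0.234892 × 0.00116335) = 0.0165.
z = (0.3696 − 0.3863)/0.0165 = -0.0167/0.0165 = -1.01.

z = -1.01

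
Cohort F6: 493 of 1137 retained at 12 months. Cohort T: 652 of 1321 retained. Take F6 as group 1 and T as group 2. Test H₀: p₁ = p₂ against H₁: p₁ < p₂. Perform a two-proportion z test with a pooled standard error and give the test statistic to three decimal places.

p̂₁ = 493/1137 ≈ 0.43360, p̂₂ = 652/1321 ≈ 0.49357.
Pooled p̂ = (493+652)/(1137+1321) = 1145/2458 = 0.46583.
SE = √(0.248832 × 0.00163651) = 0.02018.
z = (0.43360 − 0.49357)/0.02018 = -0.05997/0.02018 = -2.972.
p-value = P(Z < -2.972) ≈ 0.0015.

z = -2.972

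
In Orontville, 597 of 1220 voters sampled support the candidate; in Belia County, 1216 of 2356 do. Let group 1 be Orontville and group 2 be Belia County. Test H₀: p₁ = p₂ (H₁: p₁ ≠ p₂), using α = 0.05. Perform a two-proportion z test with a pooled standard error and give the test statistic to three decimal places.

p̂₁ = 597/1220 = 0.489344, p̂₂ = 1216/2356 = 0.516129.
Pooled p̂ = (597+1216)/(1220+2356) = 1813/3576 = 0.506991.
SE = √(p̂(1−p̂)(1/n₁+1/n₂)) = √(0.506991·0.493009·0.00124412) = √(0.000310969) = 0.017634.
z = (0.489344 − 0.516129)/0.017634 = -0.026785/0.017634 = -1.519.
p-value = 2·P(Z > 1.519) ≈ 0.1288; since p > α = 0.05, fail to reject H₀.

z = -1.519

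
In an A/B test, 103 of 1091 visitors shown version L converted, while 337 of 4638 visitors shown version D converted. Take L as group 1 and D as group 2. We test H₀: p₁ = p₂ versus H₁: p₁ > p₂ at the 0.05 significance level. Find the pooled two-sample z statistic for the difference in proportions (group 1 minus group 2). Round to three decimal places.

p̂₁ = 103/1091 ≈ 0.09441, p̂₂ = 337/4638 ≈ 0.07266.
Pooled p̂ = (103+337)/(1091+4638) = 440/5729 = 0.07680.
SE = √(p̂(1−p̂)(1/n₁+1/n₂)) = √(0.07680·0.92320·0.0011322) = √(8.02771e-05) = 0.00896.
z = (0.09441 − 0.07266)/0.00896 = 0.02175/0.00896 = 2.427.
p-value = P(Z > 2.427) ≈ 0.0076, so at α = 0.05 we reject H₀.

z = 2.427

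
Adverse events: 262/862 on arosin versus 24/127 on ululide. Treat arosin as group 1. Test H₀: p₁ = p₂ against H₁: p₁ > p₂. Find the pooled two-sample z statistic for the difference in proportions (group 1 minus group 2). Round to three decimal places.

z = 2.668

p̂₁ = 262/862 ≈ 0.30394, p̂₂ = 24/127 ≈ 0.18898.
Pooled p̂ = (262+24)/(862+127) = 286/989 = 0.28918.
SE = √(0.205555 × 0.00903411) = 0.04309.
z = (0.30394 − 0.18898)/0.04309 = 0.11496/0.04309 = 2.668.
p-value = P(Z > 2.668) ≈ 0.0038.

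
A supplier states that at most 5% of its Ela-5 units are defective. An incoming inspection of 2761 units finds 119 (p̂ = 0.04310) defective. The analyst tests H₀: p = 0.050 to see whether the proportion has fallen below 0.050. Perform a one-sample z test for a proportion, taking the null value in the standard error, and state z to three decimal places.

p̂ = 119/2761 ≈ 0.04310.
Standard error under H₀: √(0.05×0.95/2761) = 0.00415.
z = (0.04310 − 0.05)/0.00415 = -0.00690/0.00415 = -1.663.
p-value = P(Z < -1.663) ≈ 0.0481.

z = -1.663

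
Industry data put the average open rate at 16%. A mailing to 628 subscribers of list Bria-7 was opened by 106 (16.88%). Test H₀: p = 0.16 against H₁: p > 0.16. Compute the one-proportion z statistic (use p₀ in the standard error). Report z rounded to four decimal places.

z = 0.6008

p̂ = 106/628 = 0.1687898.
Under H₀, SE = √(0.16·0.84/628) = √(0.000214013) = 0.0146292.
z = (0.1687898 − 0.16)/0.0146292 = 0.0087898/0.0146292 = 0.6008.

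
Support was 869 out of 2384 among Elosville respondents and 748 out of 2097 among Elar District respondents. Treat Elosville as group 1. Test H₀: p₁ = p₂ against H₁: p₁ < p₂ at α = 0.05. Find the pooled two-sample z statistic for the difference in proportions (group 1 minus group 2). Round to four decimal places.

p̂₁ = 869/2384 = 0.364513, p̂₂ = 748/2097 = 0.356700.
Pooled p̂ = (869+748)/(2384+2097) = 1617/4481 = 0.360857.
SE = √(0.230639 × 0.000896335) = 0.014378.
z = (0.364513 − 0.356700)/0.014378 = 0.007813/0.014378 = 0.5434.
p-value = P(Z < 0.543) ≈ 0.7066; since p > α = 0.05, fail to reject H₀.

z = 0.5434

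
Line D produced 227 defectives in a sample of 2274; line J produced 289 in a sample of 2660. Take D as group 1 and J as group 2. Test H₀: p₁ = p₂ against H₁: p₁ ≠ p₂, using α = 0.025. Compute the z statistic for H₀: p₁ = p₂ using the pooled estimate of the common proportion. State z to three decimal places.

p̂₁ = 227/2274 = 0.099824, p̂₂ = 289/2660 = 0.108647.
Pooled p̂ = (227+289)/(2274+2660) = 516/4934 = 0.104580.
SE = √(0.0936434 × 0.000815694) = 0.008740.
z = (0.099824 − 0.108647)/0.008740 = -0.008823/0.008740 = -1.009.
p-value = 2·P(Z > 1.009) ≈ 0.3128; since p > α = 0.025, fail to reject H₀.

z = -1.009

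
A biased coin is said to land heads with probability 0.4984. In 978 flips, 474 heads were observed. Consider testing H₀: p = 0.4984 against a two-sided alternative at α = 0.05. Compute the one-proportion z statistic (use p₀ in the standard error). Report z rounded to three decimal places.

p̂ = 474/978 ≈ 0.48466.
SE = √(p₀(1−p₀)/n) = √(0.25/978) = 0.01599.
z = (0.48466 − 0.4984)/0.01599 = -0.01374/0.01599 = -0.859.
p-value = 2·P(Z > 0.859) ≈ 0.3902, so at α = 0.05 we fail to reject H₀.

z = -0.859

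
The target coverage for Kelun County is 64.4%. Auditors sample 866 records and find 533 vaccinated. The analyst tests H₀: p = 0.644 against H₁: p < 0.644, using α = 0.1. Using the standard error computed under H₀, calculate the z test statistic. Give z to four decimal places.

p̂ = 533/866 ≈ 0.615473.
Standard error under H₀: √(0.644×0.356/866) = 0.016271.
z = (0.615473 − 0.644)/0.016271 = -0.028527/0.016271 = -1.7532.
p-value = P(Z < -1.753) ≈ 0.0398; since p < α = 0.1, reject H₀.

z = -1.7532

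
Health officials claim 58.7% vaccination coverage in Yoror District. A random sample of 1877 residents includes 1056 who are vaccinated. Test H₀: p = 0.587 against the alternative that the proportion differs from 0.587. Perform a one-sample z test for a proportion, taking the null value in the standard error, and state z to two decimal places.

z = -2.15

p̂ = 1056/1877 = 0.56260.
Standard error under H₀: √(0.587×0.413/1877) = 0.01136.
z = (0.56260 − 0.587)/0.01136 = -0.02440/0.01136 = -2.15.
p-value = 2·P(Z > 2.147) ≈ 0.0318.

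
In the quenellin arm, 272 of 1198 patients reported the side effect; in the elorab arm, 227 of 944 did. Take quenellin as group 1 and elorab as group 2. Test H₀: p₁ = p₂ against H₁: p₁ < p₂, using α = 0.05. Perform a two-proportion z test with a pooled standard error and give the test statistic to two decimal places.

z = -0.73

p̂₁ = 272/1198 = 0.2270, p̂₂ = 227/944 = 0.2405.
Pooled p̂ = (272+227)/(1198+944) = 499/2142 = 0.2330.
SE = √(p̂(1−p̂)(1/n₁+1/n₂)) = √(0.2330·0.7670·0.00189405) = √(0.000338446) = 0.0184.
z = (0.2270 − 0.2405)/0.0184 = -0.0135/0.0184 = -0.73.
p-value = P(Z < -0.730) ≈ 0.2328, so at α = 0.05 we fail to reject H₀.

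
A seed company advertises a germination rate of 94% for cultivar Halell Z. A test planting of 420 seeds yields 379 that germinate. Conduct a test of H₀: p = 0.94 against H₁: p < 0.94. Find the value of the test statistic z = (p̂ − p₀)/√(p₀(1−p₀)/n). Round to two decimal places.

z = -3.25

p̂ = 379/420 = 0.90238.
Under H₀, SE = √(0.94·0.06/420) = √(0.000134286) = 0.01159.
z = (0.90238 − 0.94)/0.01159 = -0.03762/0.01159 = -3.25.
p-value = P(Z < -3.246) ≈ 0.0006.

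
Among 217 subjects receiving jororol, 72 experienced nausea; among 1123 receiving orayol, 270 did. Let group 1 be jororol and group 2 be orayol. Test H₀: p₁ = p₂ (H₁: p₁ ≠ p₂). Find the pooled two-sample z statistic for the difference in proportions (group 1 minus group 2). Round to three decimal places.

z = 2.826

p̂₁ = 72/217 ≈ 0.33180, p̂₂ = 270/1123 ≈ 0.24043.
Pooled p̂ = (72+270)/(217+1123) = 342/1340 = 0.25522.
SE = √(0.190085 × 0.00549877) = 0.03233.
z = (0.33180 − 0.24043)/0.03233 = 0.09137/0.03233 = 2.826.
Two-sided p-value ≈ 2·Φ(−2.826) = 0.0047.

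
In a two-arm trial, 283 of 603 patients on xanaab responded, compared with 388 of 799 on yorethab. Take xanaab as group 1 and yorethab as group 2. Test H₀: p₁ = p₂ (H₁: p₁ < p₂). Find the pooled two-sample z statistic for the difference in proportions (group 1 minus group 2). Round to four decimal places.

z = -0.6044

p̂₁ = 283/603 = 0.469320, p̂₂ = 388/799 = 0.485607.
Pooled p̂ = (283+388)/(603+799) = 671/1402 = 0.478602.
SE = √(0.249542 × 0.00290994) = 0.026947.
z = (0.469320 − 0.485607)/0.026947 = -0.016287/0.026947 = -0.6044.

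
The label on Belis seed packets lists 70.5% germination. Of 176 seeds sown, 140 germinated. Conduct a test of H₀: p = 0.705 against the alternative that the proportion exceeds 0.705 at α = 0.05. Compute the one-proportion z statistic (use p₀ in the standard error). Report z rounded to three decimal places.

p̂ = 140/176 ≈ 0.79545.
Standard error under H₀: √(0.705×0.295/176) = 0.03438.
z = (0.79545 − 0.705)/0.03438 = 0.09045/0.03438 = 2.631.
p-value = P(Z > 2.631) ≈ 0.0043; since p < α = 0.05, reject H₀.

z = 2.631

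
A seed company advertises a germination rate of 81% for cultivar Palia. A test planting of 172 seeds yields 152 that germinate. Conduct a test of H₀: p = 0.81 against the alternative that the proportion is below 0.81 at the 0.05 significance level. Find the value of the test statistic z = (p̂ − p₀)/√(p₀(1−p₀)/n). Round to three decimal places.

p̂ = 152/172 ≈ 0.88372.
Standard error under H₀: √(0.81×0.19/172) = 0.02991.
z = (0.88372 − 0.81)/0.02991 = 0.07372/0.02991 = 2.465.
p-value = P(Z < 2.465) ≈ 0.9931. With α = 0.05, fail to reject H₀.

z = 2.465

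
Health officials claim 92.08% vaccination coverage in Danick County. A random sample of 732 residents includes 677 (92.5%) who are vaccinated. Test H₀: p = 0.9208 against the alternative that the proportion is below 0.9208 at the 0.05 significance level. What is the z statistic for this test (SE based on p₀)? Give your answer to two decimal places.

p̂ = 677/732 = 0.9249.
SE = √(p₀(1−p₀)/n) = √(0.072927/732) = 0.0100.
z = (0.9249 − 0.9208)/0.0100 = 0.0041/0.0100 = 0.41.
p-value = P(Z < 0.407) ≈ 0.6580; since p > α = 0.05, fail to reject H₀.

z = 0.41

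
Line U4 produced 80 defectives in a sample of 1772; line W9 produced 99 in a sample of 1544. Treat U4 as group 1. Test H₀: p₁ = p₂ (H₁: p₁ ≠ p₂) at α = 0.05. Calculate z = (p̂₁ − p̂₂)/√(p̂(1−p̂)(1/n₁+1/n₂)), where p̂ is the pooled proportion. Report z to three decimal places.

z = -2.412

p̂₁ = 80/1772 = 0.045147, p̂₂ = 99/1544 = 0.064119.
Pooled p̂ = (80+99)/(1772+1544) = 179/3316 = 0.053981.
SE = √(0.0510668 × 0.001212) = 0.007867.
z = (0.045147 − 0.064119)/0.007867 = -0.018972/0.007867 = -2.412.
p-value = 2·P(Z > 2.412) ≈ 0.0159; since p < α = 0.05, reject H₀.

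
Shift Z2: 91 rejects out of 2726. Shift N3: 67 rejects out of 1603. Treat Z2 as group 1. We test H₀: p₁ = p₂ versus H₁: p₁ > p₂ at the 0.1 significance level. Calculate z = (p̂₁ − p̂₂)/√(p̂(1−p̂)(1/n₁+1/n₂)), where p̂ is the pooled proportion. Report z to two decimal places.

p̂₁ = 91/2726 = 0.03338, p̂₂ = 67/1603 = 0.04180.
Pooled p̂ = (91+67)/(2726+1603) = 158/4329 = 0.03650.
SE = √(0.0351659 × 0.000990668) = 0.00590.
z = (0.03338 − 0.04180)/0.00590 = -0.00842/0.00590 = -1.43.
p-value = P(Z > -1.426) ≈ 0.9230. With α = 0.1, fail to reject H₀.

z = -1.43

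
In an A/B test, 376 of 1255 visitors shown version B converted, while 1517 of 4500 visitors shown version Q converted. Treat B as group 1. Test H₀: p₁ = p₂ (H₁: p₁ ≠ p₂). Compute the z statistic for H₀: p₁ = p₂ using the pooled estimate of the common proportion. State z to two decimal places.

p̂₁ = 376/1255 ≈ 0.2996, p̂₂ = 1517/4500 ≈ 0.3371.
Pooled p̂ = (376+1517)/(1255+4500) = 1893/5755 = 0.3289.
SE = √(0.220736 × 0.00101903) = 0.0150.
z = (0.2996 − 0.3371)/0.0150 = -0.0375/0.0150 = -2.50.
p-value = 2·P(Z > 2.501) ≈ 0.0124.

z = -2.50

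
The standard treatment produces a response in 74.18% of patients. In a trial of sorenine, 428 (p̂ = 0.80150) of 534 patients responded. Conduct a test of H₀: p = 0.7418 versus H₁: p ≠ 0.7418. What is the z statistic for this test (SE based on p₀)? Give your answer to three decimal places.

p̂ = 428/534 ≈ 0.80150.
Standard error under H₀: √(0.7418×0.2582/534) = 0.01894.
z = (0.80150 − 0.7418)/0.01894 = 0.05970/0.01894 = 3.152.
p-value = 2·P(Z > 3.152) ≈ 0.0016.

z = 3.152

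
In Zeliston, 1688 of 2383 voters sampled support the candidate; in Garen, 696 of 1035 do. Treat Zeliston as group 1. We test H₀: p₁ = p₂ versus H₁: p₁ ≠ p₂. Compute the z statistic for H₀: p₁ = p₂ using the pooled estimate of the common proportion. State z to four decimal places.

p̂₁ = 1688/2383 ≈ 0.708351, p̂₂ = 696/1035 ≈ 0.672464.
Pooled p̂ = (1688+696)/(2383+1035) = 2384/3418 = 0.697484.
SE = √(0.211 × 0.00138582) = 0.017100.
z = (0.708351 − 0.672464)/0.017100 = 0.035887/0.017100 = 2.0987.
Two-sided p-value ≈ 2·Φ(−2.099) = 0.0358.

z = 2.0987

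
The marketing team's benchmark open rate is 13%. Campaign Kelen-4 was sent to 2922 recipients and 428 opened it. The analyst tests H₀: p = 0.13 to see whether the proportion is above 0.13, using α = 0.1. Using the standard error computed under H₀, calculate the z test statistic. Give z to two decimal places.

p̂ = 428/2922 ≈ 0.14648.
SE = √(p₀(1−p₀)/n) = √(0.1131/2922) = 0.00622.
z = (0.14648 − 0.13)/0.00622 = 0.01648/0.00622 = 2.65.
p-value = P(Z > 2.648) ≈ 0.0040, so at α = 0.1 we reject H₀.

z = 2.65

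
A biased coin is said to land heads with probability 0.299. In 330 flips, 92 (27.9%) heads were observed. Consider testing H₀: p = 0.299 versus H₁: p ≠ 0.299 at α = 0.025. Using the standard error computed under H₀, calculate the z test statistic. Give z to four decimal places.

p̂ = 92/330 ≈ 0.278788.
Under H₀, SE = √(0.299·0.701/330) = √(0.000635148) = 0.025202.
z = (0.278788 − 0.299)/0.025202 = -0.020212/0.025202 = -0.8020.
p-value = 2·P(Z > 0.802) ≈ 0.4226; since p > α = 0.025, fail to reject H₀.

z = -0.8020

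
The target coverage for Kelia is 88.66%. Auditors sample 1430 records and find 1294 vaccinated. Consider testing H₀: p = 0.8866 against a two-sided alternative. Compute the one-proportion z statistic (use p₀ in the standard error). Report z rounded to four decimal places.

z = 2.1819

p̂ = 1294/1430 = 0.904895.
Standard error under H₀: √(0.8866×0.1134/1430) = 0.008385.
z = (0.904895 − 0.8866)/0.008385 = 0.018295/0.008385 = 2.1819.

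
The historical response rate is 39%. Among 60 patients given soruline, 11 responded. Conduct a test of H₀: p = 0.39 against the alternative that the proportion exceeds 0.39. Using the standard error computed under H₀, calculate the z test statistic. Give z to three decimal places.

z = -3.282

p̂ = 11/60 ≈ 0.18333.
SE = √(p₀(1−p₀)/n) = √(0.2379/60) = 0.06297.
z = (0.18333 − 0.39)/0.06297 = -0.20667/0.06297 = -3.282.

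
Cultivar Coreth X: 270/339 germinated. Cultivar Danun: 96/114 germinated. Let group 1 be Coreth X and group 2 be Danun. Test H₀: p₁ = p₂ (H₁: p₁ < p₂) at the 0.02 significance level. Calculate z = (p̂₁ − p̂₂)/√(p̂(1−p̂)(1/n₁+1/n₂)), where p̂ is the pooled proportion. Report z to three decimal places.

p̂₁ = 270/339 ≈ 0.79646, p̂₂ = 96/114 ≈ 0.84211.
Pooled p̂ = (270+96)/(339+114) = 366/453 = 0.80795.
SE = √(0.155169 × 0.0117218) = 0.04265.
z = (0.79646 − 0.84211)/0.04265 = -0.04565/0.04265 = -1.070.
p-value = P(Z < -1.070) ≈ 0.1422; since p > α = 0.02, fail to reject H₀.

z = -1.070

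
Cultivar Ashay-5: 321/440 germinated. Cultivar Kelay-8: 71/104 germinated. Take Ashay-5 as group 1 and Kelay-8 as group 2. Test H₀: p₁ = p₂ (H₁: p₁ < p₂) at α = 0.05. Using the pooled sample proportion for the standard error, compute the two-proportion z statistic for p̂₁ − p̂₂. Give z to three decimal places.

z = 0.958

p̂₁ = 321/440 = 0.72955, p̂₂ = 71/104 = 0.68269.
Pooled p̂ = (321+71)/(440+104) = 392/544 = 0.72059.
SE = √(0.201341 × 0.0118881) = 0.04892.
z = (0.72955 − 0.68269)/0.04892 = 0.04686/0.04892 = 0.958.
p-value = P(Z < 0.958) ≈ 0.8309; since p > α = 0.05, fail to reject H₀.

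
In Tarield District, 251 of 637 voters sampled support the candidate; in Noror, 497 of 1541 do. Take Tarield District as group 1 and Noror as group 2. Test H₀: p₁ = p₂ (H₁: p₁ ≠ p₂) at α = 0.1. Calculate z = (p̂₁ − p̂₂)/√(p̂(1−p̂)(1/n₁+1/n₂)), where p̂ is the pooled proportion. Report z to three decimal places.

p̂₁ = 251/637 ≈ 0.39403, p̂₂ = 497/1541 ≈ 0.32252.
Pooled p̂ = (251+497)/(637+1541) = 748/2178 = 0.34343.
SE = √(0.225487 × 0.00221879) = 0.02237.
z = (0.39403 − 0.32252)/0.02237 = 0.07151/0.02237 = 3.197.
Two-sided p-value ≈ 2·Φ(−3.197) = 0.0014. With α = 0.1, reject H₀.

z = 3.197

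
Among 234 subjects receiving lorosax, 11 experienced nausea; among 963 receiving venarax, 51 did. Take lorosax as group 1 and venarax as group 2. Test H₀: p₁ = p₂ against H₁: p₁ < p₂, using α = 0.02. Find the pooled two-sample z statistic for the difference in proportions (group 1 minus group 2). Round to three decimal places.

z = -0.368

p̂₁ = 11/234 ≈ 0.04701, p̂₂ = 51/963 ≈ 0.05296.
Pooled p̂ = (11+51)/(234+963) = 62/1197 = 0.05180.
SE = √(0.0491133 × 0.00531193) = 0.01615.
z = (0.04701 − 0.05296)/0.01615 = -0.00595/0.01615 = -0.368.
p-value = P(Z < -0.368) ≈ 0.3563; since p > α = 0.02, fail to reject H₀.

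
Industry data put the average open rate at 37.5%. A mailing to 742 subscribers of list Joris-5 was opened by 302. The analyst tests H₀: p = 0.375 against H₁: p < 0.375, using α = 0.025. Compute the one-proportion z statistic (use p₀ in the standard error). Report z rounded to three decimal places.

z = 1.801

p̂ = 302/742 ≈ 0.40701.
Under H₀, SE = √(0.375·0.625/742) = √(0.000315869) = 0.01777.
z = (0.40701 − 0.375)/0.01777 = 0.03201/0.01777 = 1.801.
p-value = P(Z < 1.801) ≈ 0.9641, so at α = 0.025 we fail to reject H₀.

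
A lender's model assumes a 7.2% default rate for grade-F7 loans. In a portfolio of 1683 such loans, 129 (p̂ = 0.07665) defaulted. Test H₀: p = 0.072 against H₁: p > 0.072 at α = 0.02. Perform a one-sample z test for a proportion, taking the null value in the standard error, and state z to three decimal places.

p̂ = 129/1683 ≈ 0.07665.
SE = √(p₀(1−p₀)/n) = √(0.066816/1683) = 0.00630.
z = (0.07665 − 0.072)/0.00630 = 0.00465/0.00630 = 0.738.
p-value = P(Z > 0.738) ≈ 0.2303; since p > α = 0.02, fail to reject H₀.

z = 0.738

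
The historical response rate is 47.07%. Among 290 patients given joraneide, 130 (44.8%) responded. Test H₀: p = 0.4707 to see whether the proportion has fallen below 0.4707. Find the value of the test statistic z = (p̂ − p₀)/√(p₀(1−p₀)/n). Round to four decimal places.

z = -0.7651

p̂ = 130/290 = 0.4482759.
Standard error under H₀: √(0.4707×0.5293/290) = 0.0293106.
z = (0.4482759 − 0.4707)/0.0293106 = -0.0224241/0.0293106 = -0.7651.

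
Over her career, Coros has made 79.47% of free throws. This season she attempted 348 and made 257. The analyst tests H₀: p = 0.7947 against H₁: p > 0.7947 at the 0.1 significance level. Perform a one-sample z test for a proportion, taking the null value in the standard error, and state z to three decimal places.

p̂ = 257/348 = 0.73851.
Under H₀, SE = √(0.7947·0.2053/348) = √(0.000468827) = 0.02165.
z = (0.73851 − 0.7947)/0.02165 = -0.05619/0.02165 = -2.595.
p-value = P(Z > -2.595) ≈ 0.9953. With α = 0.1, fail to reject H₀.

z = -2.595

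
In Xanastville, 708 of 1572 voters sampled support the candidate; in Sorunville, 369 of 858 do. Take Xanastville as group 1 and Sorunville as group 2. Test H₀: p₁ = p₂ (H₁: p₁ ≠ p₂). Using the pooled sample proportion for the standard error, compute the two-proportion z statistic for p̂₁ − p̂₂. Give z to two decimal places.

z = 0.96

p̂₁ = 708/1572 = 0.4504, p̂₂ = 369/858 = 0.4301.
Pooled p̂ = (708+369)/(1572+858) = 1077/2430 = 0.4432.
SE = √(p̂(1−p̂)(1/n₁+1/n₂)) = √(0.4432·0.5568·0.00180163) = √(0.000444598) = 0.0211.
z = (0.4504 − 0.4301)/0.0211 = 0.0203/0.0211 = 0.96.
Two-sided p-value ≈ 2·Φ(−0.963) = 0.3354.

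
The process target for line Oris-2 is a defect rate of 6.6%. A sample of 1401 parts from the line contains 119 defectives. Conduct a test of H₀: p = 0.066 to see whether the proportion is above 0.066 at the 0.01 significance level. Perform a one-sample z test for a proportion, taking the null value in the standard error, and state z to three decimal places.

z = 2.855

p̂ = 119/1401 = 0.084939.
Standard error under H₀: √(0.066×0.934/1401) = 0.006633.
z = (0.084939 − 0.066)/0.006633 = 0.018939/0.006633 = 2.855.
p-value = P(Z > 2.855) ≈ 0.0022; since p < α = 0.01, reject H₀.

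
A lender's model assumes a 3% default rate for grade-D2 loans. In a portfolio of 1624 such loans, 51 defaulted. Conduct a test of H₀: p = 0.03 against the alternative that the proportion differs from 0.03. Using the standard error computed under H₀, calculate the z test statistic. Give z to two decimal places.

z = 0.33

p̂ = 51/1624 = 0.0314.
Under H₀, SE = √(0.03·0.97/1624) = √(1.79187e-05) = 0.0042.
z = (0.0314 − 0.03)/0.0042 = 0.0014/0.0042 = 0.33.
p-value = 2·P(Z > 0.332) ≈ 0.7401.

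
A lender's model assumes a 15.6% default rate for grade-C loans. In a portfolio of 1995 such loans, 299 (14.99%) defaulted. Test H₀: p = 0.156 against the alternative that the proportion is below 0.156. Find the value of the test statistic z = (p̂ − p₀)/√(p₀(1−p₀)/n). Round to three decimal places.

z = -0.754

p̂ = 299/1995 = 0.149875.
Under H₀, SE = √(0.156·0.844/1995) = √(6.5997e-05) = 0.008124.
z = (0.149875 − 0.156)/0.008124 = -0.006125/0.008124 = -0.754.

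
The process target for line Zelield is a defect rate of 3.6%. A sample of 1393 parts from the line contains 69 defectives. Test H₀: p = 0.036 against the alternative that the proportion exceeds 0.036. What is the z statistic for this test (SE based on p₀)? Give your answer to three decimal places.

p̂ = 69/1393 = 0.04953.
Standard error under H₀: √(0.036×0.964/1393) = 0.00499.
z = (0.04953 − 0.036)/0.00499 = 0.01353/0.00499 = 2.711.

z = 2.711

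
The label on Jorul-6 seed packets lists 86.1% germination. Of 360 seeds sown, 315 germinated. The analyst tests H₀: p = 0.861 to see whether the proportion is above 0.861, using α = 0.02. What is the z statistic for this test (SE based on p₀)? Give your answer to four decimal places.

p̂ = 315/360 = 0.875000.
Standard error under H₀: √(0.861×0.139/360) = 0.018233.
z = (0.875000 − 0.861)/0.018233 = 0.014000/0.018233 = 0.7678.
p-value = P(Z > 0.768) ≈ 0.2213, so at α = 0.02 we fail to reject H₀.

z = 0.7678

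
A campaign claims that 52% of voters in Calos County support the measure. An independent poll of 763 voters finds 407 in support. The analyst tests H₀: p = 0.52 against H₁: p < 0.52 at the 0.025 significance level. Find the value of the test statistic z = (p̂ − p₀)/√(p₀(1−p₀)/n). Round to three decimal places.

z = 0.742

p̂ = 407/763 = 0.53342.
Standard error under H₀: √(0.52×0.48/763) = 0.01809.
z = (0.53342 − 0.52)/0.01809 = 0.01342/0.01809 = 0.742.
p-value = P(Z < 0.742) ≈ 0.7710. With α = 0.025, fail to reject H₀.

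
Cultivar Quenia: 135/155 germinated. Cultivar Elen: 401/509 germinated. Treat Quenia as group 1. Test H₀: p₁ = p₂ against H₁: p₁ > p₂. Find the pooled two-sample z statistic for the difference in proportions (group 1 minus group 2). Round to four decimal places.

p̂₁ = 135/155 ≈ 0.870968, p̂₂ = 401/509 ≈ 0.787819.
Pooled p̂ = (135+401)/(155+509) = 536/664 = 0.807229.
SE = √(0.15561 × 0.00841625) = 0.036189.
z = (0.870968 − 0.787819)/0.036189 = 0.083149/0.036189 = 2.2976.
p-value = P(Z > 2.298) ≈ 0.0108.

z = 2.2976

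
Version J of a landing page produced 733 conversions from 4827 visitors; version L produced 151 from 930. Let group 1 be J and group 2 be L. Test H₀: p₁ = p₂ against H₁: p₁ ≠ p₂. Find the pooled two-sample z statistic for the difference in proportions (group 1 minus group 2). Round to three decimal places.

p̂₁ = 733/4827 ≈ 0.151854, p̂₂ = 151/930 ≈ 0.162366.
Pooled p̂ = (733+151)/(4827+930) = 884/5757 = 0.153552.
SE = √(0.129974 × 0.00128244) = 0.012911.
z = (0.151854 − 0.162366)/0.012911 = -0.010512/0.012911 = -0.814.

z = -0.814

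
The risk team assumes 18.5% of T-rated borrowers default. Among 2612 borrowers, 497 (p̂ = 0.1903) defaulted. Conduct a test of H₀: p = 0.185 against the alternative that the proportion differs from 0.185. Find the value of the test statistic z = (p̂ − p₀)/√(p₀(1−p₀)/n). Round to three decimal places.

z = 0.694

p̂ = 497/2612 ≈ 0.190276.
Standard error under H₀: √(0.185×0.815/2612) = 0.007598.
z = (0.190276 − 0.185)/0.007598 = 0.005276/0.007598 = 0.694.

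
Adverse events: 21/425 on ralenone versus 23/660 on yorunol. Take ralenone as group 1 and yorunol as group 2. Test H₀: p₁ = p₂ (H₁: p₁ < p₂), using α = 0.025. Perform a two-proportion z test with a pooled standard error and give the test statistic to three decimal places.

p̂₁ = 21/425 = 0.04941, p̂₂ = 23/660 = 0.03485.
Pooled p̂ = (21+23)/(425+660) = 44/1085 = 0.04055.
SE = √(0.0389084 × 0.00386809) = 0.01227.
z = (0.04941 − 0.03485)/0.01227 = 0.01456/0.01227 = 1.187.
p-value = P(Z < 1.187) ≈ 0.8824, so at α = 0.025 we fail to reject H₀.

z = 1.187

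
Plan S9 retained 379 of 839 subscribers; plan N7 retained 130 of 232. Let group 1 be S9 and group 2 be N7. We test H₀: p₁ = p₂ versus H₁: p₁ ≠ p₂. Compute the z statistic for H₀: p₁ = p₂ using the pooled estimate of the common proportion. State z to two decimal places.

z = -2.93

p̂₁ = 379/839 = 0.45173, p̂₂ = 130/232 = 0.56034.
Pooled p̂ = (379+130)/(839+232) = 509/1071 = 0.47526.
SE = √(p̂(1−p̂)(1/n₁+1/n₂)) = √(0.47526·0.52474·0.00550224) = √(0.00137219) = 0.03704.
z = (0.45173 − 0.56034)/0.03704 = -0.10861/0.03704 = -2.93.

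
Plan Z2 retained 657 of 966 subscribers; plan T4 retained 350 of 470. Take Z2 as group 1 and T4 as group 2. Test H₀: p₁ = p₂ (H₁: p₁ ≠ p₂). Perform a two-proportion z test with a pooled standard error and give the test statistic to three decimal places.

z = -2.508

p̂₁ = 657/966 ≈ 0.68012, p̂₂ = 350/470 ≈ 0.74468.
Pooled p̂ = (657+350)/(966+470) = 1007/1436 = 0.70125.
SE = √(0.209497 × 0.00316286) = 0.02574.
z = (0.68012 − 0.74468)/0.02574 = -0.06456/0.02574 = -2.508.
Two-sided p-value ≈ 2·Φ(−2.508) = 0.0121.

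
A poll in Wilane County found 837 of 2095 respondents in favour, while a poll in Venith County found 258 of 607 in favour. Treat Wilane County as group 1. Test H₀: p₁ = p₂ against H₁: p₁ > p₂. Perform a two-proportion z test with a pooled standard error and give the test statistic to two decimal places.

z = -1.13

p̂₁ = 837/2095 = 0.3995, p̂₂ = 258/607 = 0.4250.
Pooled p̂ = (837+258)/(2095+607) = 1095/2702 = 0.4053.
SE = √(0.241023 × 0.00212477) = 0.0226.
z = (0.3995 − 0.4250)/0.0226 = -0.0255/0.0226 = -1.13.
p-value = P(Z > -1.128) ≈ 0.8703.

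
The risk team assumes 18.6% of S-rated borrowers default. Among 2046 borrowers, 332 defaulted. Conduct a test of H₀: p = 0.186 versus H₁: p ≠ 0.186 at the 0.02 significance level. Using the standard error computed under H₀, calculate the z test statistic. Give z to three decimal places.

p̂ = 332/2046 = 0.16227.
Under H₀, SE = √(0.186·0.814/2046) = √(7.4e-05) = 0.00860.
z = (0.16227 − 0.186)/0.00860 = -0.02373/0.00860 = -2.759.
Two-sided p-value ≈ 2·Φ(−2.759) = 0.0058, so at α = 0.02 we reject H₀.

z = -2.759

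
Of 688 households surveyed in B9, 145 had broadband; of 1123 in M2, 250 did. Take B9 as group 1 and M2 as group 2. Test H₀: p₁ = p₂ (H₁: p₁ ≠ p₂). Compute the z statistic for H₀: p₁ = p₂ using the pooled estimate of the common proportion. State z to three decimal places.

z = -0.593

p̂₁ = 145/688 = 0.21076, p̂₂ = 250/1123 = 0.22262.
Pooled p̂ = (145+250)/(688+1123) = 395/1811 = 0.21811.
SE = √(0.170539 × 0.00234396) = 0.01999.
z = (0.21076 − 0.22262)/0.01999 = -0.01186/0.01999 = -0.593.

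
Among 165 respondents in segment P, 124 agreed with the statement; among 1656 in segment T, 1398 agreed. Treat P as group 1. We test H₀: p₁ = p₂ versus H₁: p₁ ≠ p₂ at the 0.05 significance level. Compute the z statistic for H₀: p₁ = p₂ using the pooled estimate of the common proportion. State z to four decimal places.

p̂₁ = 124/165 = 0.7515152, p̂₂ = 1398/1656 = 0.8442029.
Pooled p̂ = (124+1398)/(165+1656) = 1522/1821 = 0.8358045.
SE = √(0.137235 × 0.00666447) = 0.0302424.
z = (0.7515152 − 0.8442029)/0.0302424 = -0.0926877/0.0302424 = -3.0648.
Two-sided p-value ≈ 2·Φ(−3.065) = 0.0022; since p < α = 0.05, reject H₀.

z = -3.0648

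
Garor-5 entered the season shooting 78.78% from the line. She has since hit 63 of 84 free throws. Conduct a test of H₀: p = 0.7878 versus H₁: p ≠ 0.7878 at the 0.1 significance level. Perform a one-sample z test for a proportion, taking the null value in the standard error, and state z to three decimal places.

p̂ = 63/84 ≈ 0.75000.
Under H₀, SE = √(0.7878·0.2122/84) = √(0.00199013) = 0.04461.
z = (0.75000 − 0.7878)/0.04461 = -0.03780/0.04461 = -0.847.
p-value = 2·P(Z > 0.847) ≈ 0.3968, so at α = 0.1 we fail to reject H₀.

z = -0.847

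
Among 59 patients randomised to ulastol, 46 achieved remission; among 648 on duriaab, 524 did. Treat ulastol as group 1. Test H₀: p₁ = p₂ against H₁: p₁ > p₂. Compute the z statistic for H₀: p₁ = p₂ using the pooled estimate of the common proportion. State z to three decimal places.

z = -0.539

p̂₁ = 46/59 ≈ 0.77966, p̂₂ = 524/648 ≈ 0.80864.
Pooled p̂ = (46+524)/(59+648) = 570/707 = 0.80622.
SE = √(0.156227 × 0.0184924) = 0.05375.
z = (0.77966 − 0.80864)/0.05375 = -0.02898/0.05375 = -0.539.
p-value = P(Z > -0.539) ≈ 0.7051.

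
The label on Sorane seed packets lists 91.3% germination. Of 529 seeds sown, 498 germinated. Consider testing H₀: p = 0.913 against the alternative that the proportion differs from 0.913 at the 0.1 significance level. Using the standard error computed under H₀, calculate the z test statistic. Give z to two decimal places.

z = 2.32

p̂ = 498/529 ≈ 0.94140.
SE = √(p₀(1−p₀)/n) = √(0.079431/529) = 0.01225.
z = (0.94140 − 0.913)/0.01225 = 0.02840/0.01225 = 2.32.
p-value = 2·P(Z > 2.318) ≈ 0.0205, so at α = 0.1 we reject H₀.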